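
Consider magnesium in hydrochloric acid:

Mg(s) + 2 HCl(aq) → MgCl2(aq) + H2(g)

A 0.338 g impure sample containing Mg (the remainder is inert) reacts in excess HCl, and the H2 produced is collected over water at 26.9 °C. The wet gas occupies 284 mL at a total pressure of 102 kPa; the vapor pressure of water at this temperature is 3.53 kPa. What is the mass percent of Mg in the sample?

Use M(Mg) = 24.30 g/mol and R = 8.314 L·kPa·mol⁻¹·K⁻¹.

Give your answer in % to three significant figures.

P(H2) = 102 − 3.53 = 98.47 kPa
n(H2) = PV/RT = (98.47 × 0.2840) / (8.314 × 300.05) = 0.01121 mol
n(Mg) = (1/1) × 0.01121 = 0.01121 mol
m(Mg) = 0.01121 × 24.30 = 0.2724 g
%Mg = 0.2724 / 0.338 × 100 = 80.59%

80.6 %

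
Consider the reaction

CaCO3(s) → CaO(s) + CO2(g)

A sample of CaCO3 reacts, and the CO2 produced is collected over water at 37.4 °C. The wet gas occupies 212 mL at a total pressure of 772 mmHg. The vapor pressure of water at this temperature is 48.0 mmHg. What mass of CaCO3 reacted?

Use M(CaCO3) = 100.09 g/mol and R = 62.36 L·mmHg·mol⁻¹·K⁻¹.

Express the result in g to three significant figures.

0.793 g

P(CO2) = 772 − 48.0 = 724.0 mmHg
n(CO2) = PV/RT = (724.0 × 0.2120) / (62.36 × 310.55) = 0.007926 mol
n(CaCO3) = (1/1) × 0.007926 = 0.007926 mol
m(CaCO3) = 0.007926 × 100.09 = 0.7933 g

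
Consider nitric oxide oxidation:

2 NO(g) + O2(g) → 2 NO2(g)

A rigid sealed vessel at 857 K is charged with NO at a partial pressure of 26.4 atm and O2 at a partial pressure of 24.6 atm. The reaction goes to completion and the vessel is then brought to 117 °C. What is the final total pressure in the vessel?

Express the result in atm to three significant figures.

Because the vessel is rigid and T is held at 857 K, work the stoichiometry in partial pressures (P_i = n_iRT/V).
P(O2) required for 26.4 atm of NO = (1/2) × 26.4 = 13.20 atm; available 24.6 atm, so NO is limiting.
P(O2) remaining = 24.6 − (1/2) × 26.4 = 11.40 atm
P(gaseous products) = (2)/2 × 26.4 = 26.40 atm
P_total at 857 K = 11.40 + 26.40 = 37.80 atm
Scaling to 117 °C: P = 37.80 × 390.15/857 = 17.21 atm

17.2 atm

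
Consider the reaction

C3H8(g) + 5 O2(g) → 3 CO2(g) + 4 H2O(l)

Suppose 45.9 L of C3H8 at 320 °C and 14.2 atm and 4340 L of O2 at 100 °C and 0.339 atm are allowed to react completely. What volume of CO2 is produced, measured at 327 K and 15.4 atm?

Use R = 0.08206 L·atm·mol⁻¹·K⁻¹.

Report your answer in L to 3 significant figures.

50.2 L

n(C3H8) = PV/RT = (14.2 × 45.9) / (0.08206 × 593.15) = 13.39 mol
n(O2) = PV/RT = (0.339 × 4340) / (0.08206 × 373.15) = 48.05 mol
For 13.39 mol C3H8, stoichiometry requires (5/1) × 13.39 = 66.95 mol O2; 48.05 mol is available, so O2 is limiting.
n(CO2) = (3/5) × 48.05 = 28.83 mol
V(CO2) = nRT/P = 28.83 × 0.08206 × 327 / 15.4 = 50.23 L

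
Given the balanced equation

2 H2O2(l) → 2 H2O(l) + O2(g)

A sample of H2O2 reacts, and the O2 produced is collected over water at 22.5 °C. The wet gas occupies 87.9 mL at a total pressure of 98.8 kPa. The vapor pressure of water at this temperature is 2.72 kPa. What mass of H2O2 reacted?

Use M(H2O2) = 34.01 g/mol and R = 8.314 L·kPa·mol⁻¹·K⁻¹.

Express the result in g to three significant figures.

0.234 g

P(O2) = 98.8 − 2.72 = 96.08 kPa
n(O2) = PV/RT = (96.08 × 0.08790) / (8.314 × 295.65) = 0.003436 mol
n(H2O2) = (2/1) × 0.003436 = 0.006872 mol
m(H2O2) = 0.006872 × 34.01 = 0.2337 g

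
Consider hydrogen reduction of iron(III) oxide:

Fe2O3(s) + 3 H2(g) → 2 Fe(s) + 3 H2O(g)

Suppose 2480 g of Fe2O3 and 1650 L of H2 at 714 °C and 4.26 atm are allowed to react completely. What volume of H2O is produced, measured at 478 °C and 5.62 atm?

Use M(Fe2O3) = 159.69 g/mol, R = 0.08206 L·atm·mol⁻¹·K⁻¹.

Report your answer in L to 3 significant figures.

511 L

n(Fe2O3) = 2480 / 159.69 = 15.53 mol
n(H2) = PV/RT = (4.26 × 1650) / (0.08206 × 987.15) = 86.77 mol
For 15.53 mol Fe2O3, stoichiometry requires (3/1) × 15.53 = 46.59 mol H2; 86.77 mol is available, so Fe2O3 is limiting.
n(H2O) = (3/1) × 15.53 = 46.59 mol
V(H2O) = nRT/P = 46.59 × 0.08206 × 751.15 / 5.62 = 511.0 L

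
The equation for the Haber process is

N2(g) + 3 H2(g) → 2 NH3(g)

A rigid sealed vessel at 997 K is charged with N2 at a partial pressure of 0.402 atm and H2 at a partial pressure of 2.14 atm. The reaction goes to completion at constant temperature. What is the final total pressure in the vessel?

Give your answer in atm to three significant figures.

With V and T fixed, P_i ∝ n_i, so the mole ratios apply directly to partial pressures at 997 K.
P(H2) required for 0.402 atm of N2 = (3/1) × 0.402 = 1.206 atm; available 2.14 atm, so N2 is limiting.
P(H2) remaining = 2.14 − (3/1) × 0.402 = 0.9340 atm
P(gaseous products) = (2)/1 × 0.402 = 0.8040 atm
P_total at 997 K = 0.9340 + 0.8040 = 1.738 atm

1.74 atm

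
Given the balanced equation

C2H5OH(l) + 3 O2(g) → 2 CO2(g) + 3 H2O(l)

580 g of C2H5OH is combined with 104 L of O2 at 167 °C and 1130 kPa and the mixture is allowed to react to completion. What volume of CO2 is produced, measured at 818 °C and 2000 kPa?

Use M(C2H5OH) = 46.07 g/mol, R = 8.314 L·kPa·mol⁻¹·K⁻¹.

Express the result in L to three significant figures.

n(C2H5OH) = 580 / 46.07 = 12.59 mol
n(O2) = PV/RT = (1130 × 104) / (8.314 × 440.15) = 32.11 mol
For 12.59 mol C2H5OH, stoichiometry requires (3/1) × 12.59 = 37.77 mol O2; 32.11 mol is available, so O2 is limiting.
n(CO2) = (2/3) × 32.11 = 21.41 mol
V(CO2) = nRT/P = 21.41 × 8.314 × 1091.15 / 2000 = 97.11 L

97.1 L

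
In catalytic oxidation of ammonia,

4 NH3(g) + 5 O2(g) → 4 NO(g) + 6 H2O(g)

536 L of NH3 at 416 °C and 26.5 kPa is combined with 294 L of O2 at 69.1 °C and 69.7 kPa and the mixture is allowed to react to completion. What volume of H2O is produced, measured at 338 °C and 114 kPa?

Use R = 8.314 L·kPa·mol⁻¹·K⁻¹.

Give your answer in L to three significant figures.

n(NH3) = PV/RT = (26.5 × 536) / (8.314 × 689.15) = 2.479 mol
n(O2) = PV/RT = (69.7 × 294) / (8.314 × 342.25) = 7.202 mol
For 2.479 mol NH3, stoichiometry requires (5/4) × 2.479 = 3.099 mol O2; 7.202 mol is available, so NH3 is limiting.
n(H2O) = (6/4) × 2.479 = 3.719 mol
V(H2O) = nRT/P = 3.719 × 8.314 × 611.15 / 114 = 165.8 L

166 L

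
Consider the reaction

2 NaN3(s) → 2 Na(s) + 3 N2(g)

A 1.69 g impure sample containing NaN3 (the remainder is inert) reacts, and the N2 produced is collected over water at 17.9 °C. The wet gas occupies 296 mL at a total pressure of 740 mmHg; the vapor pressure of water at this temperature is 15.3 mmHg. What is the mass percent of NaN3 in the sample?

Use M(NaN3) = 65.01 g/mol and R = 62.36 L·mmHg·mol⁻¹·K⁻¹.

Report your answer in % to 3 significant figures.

P(N2) = 740 − 15.3 = 724.7 mmHg
n(N2) = PV/RT = (724.7 × 0.2960) / (62.36 × 291.05) = 0.01182 mol
n(NaN3) = (2/3) × 0.01182 = 0.007880 mol
m(NaN3) = 0.007880 × 65.01 = 0.5123 g
%NaN3 = 0.5123 / 1.69 × 100 = 30.31%

30.3 %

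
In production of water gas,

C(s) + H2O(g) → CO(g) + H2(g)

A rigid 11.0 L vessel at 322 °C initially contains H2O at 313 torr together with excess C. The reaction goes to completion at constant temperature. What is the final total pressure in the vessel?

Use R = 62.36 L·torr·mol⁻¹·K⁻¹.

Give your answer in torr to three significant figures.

Rigid vessel, constant T ⇒ P scales with total gas moles (1 → 2).
P_final = (2/1) × 313 = 626.0 torr

626 torr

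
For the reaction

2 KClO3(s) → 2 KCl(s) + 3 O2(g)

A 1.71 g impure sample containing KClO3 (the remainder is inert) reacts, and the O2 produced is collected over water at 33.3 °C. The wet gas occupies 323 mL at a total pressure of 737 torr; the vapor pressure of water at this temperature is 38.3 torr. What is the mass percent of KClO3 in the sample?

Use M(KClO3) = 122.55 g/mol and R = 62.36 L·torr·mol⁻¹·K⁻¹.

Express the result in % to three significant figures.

56.4 %

P(O2) = 737 − 38.3 = 698.7 torr
n(O2) = PV/RT = (698.7 × 0.3230) / (62.36 × 306.45) = 0.01181 mol
n(KClO3) = (2/3) × 0.01181 = 0.007873 mol
m(KClO3) = 0.007873 × 122.55 = 0.9648 g
%KClO3 = 0.9648 / 1.71 × 100 = 56.42%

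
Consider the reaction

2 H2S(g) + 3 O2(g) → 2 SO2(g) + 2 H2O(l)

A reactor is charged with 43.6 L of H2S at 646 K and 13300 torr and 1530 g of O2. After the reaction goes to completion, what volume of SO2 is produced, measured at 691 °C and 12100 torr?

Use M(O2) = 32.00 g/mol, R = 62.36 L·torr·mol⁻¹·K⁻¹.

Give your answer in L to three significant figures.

n(H2S) = PV/RT = (13300 × 43.6) / (62.36 × 646) = 14.39 mol
n(O2) = 1530 / 32.00 = 47.81 mol
For 14.39 mol H2S, stoichiometry requires (3/2) × 14.39 = 21.59 mol O2; 47.81 mol is available, so H2S is limiting.
n(SO2) = (2/2) × 14.39 = 14.39 mol
V(SO2) = nRT/P = 14.39 × 62.36 × 964.15 / 12100 = 71.50 L

71.5 L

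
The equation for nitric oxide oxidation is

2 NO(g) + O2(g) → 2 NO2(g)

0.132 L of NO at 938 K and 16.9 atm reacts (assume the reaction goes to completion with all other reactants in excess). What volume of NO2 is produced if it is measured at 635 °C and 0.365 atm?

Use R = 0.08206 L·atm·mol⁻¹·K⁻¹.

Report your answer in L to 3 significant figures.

n(NO) = PV/RT = (16.9 × 0.132) / (0.08206 × 938) = 0.02898 mol
n(NO2) = (2/2) × 0.02898 = 0.02898 mol
V = nRT/P = 0.02898 × 0.08206 × 908.15 / 0.365 = 5.917 L

5.92 L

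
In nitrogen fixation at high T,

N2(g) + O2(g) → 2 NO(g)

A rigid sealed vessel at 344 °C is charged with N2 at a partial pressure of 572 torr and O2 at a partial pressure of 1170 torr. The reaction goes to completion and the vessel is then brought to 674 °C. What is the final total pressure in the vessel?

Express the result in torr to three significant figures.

Because the vessel is rigid and T is held at 344 °C, work the stoichiometry in partial pressures (P_i = n_iRT/V).
P(O2) required for 572 torr of N2 = (1/1) × 572 = 572.0 torr; available 1170 torr, so N2 is limiting.
P(O2) remaining = 1170 − (1/1) × 572 = 598.0 torr
P(gaseous products) = (2)/1 × 572 = 1144 torr
P_total at 344 °C = 598.0 + 1144 = 1742 torr
Scaling to 674 °C: P = 1742 × 947.15/617.15 = 2673 torr

2670 torr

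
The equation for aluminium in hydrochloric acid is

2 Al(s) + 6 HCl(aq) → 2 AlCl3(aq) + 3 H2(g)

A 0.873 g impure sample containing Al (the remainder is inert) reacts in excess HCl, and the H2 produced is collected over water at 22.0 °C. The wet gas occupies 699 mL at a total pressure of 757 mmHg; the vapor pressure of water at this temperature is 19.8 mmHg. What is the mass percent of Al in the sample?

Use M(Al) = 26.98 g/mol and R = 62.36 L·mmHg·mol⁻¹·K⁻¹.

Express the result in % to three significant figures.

57.7 %

P(H2) = 757 − 19.8 = 737.2 mmHg
n(H2) = PV/RT = (737.2 × 0.6990) / (62.36 × 295.15) = 0.02800 mol
n(Al) = (2/3) × 0.02800 = 0.01867 mol
m(Al) = 0.01867 × 26.98 = 0.5037 g
%Al = 0.5037 / 0.873 × 100 = 57.70%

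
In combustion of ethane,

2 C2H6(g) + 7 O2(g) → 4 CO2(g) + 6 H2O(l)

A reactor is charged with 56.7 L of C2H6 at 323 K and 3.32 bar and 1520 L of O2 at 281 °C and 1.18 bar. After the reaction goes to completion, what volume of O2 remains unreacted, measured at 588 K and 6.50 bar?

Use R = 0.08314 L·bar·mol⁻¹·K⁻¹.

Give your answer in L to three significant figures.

n(C2H6) = PV/RT = (3.32 × 56.7) / (0.08314 × 323) = 7.010 mol
n(O2) = PV/RT = (1.18 × 1520) / (0.08314 × 554.15) = 38.93 mol
For 7.010 mol C2H6, stoichiometry requires (7/2) × 7.010 = 24.54 mol O2; 38.93 mol is available, so C2H6 is limiting.
n(O2) consumed = (7/2) × 7.010 = 24.54 mol; remaining = 38.93 − 24.54 = 14.39 mol
V(O2) = nRT/P = 14.39 × 0.08314 × 588 / 6.50 = 108.2 L

108 L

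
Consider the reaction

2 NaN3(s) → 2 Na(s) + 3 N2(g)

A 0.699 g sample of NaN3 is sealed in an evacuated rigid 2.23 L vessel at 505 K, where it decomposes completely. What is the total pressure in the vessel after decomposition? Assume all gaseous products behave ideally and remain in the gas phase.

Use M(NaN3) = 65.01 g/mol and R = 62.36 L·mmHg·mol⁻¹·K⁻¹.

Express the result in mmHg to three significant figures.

n(NaN3) = 0.699 / 65.01 = 0.01075 mol
n(gas produced) = (3/2) × 0.01075 = 0.01613 mol
P = nRT/V = 0.01613 × 62.36 × 505 / 2.23 = 227.8 mmHg

228 mmHg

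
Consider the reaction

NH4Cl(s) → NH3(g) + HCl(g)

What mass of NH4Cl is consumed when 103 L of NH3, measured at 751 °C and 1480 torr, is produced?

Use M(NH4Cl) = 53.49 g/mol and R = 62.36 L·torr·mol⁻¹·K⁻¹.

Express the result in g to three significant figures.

n(NH3) = PV/RT = (1480 × 103) / (62.36 × 1024.15) = 2.387 mol
n(NH4Cl) = (1/1) × 2.387 = 2.387 mol
m(NH4Cl) = 2.387 × 53.49 = 127.7 g

128 g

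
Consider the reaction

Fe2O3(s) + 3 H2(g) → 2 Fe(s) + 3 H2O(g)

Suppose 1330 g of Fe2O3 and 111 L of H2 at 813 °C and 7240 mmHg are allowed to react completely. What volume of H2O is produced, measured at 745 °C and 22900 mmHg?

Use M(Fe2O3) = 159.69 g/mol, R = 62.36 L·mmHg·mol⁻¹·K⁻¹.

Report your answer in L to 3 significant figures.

n(Fe2O3) = 1330 / 159.69 = 8.329 mol
n(H2) = PV/RT = (7240 × 111) / (62.36 × 1086.15) = 11.86 mol
For 8.329 mol Fe2O3, stoichiometry requires (3/1) × 8.329 = 24.99 mol H2; 11.86 mol is available, so H2 is limiting.
n(H2O) = (3/3) × 11.86 = 11.86 mol
V(H2O) = nRT/P = 11.86 × 62.36 × 1018.15 / 22900 = 32.88 L

32.9 L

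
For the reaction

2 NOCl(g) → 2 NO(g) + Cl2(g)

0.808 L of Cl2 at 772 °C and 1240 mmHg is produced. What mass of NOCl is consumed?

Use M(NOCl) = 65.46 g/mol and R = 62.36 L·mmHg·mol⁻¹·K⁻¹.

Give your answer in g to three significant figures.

2.01 g

n(Cl2) = PV/RT = (1240 × 0.808) / (62.36 × 1045.15) = 0.01537 mol
n(NOCl) = (2/1) × 0.01537 = 0.03074 mol
m(NOCl) = 0.03074 × 65.46 = 2.012 g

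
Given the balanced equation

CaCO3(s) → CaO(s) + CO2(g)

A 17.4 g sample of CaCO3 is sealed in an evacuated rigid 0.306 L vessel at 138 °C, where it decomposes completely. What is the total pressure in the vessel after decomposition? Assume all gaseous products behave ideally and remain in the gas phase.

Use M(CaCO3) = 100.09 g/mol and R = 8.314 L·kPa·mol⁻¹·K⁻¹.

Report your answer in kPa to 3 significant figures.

1940 kPa

n(CaCO3) = 17.4 / 100.09 = 0.1738 mol
n(gas produced) = (1/1) × 0.1738 = 0.1738 mol
P = nRT/V = 0.1738 × 8.314 × 411.15 / 0.306 = 1942 kPa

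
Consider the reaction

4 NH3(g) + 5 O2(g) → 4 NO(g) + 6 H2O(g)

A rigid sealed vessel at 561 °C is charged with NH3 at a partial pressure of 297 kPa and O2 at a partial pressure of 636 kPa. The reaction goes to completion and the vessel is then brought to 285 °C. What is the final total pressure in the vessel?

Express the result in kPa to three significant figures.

At constant V, partial pressures at 561 °C are proportional to moles, so apply stoichiometry directly to pressures.
P(O2) required for 297 kPa of NH3 = (5/4) × 297 = 371.2 kPa; available 636 kPa, so NH3 is limiting.
P(O2) remaining = 636 − (5/4) × 297 = 264.8 kPa
P(gaseous products) = (4+6)/4 × 297 = 742.5 kPa
P_total at 561 °C = 264.8 + 742.5 = 1007 kPa
Scaling to 285 °C: P = 1007 × 558.15/834.15 = 673.8 kPa

674 kPa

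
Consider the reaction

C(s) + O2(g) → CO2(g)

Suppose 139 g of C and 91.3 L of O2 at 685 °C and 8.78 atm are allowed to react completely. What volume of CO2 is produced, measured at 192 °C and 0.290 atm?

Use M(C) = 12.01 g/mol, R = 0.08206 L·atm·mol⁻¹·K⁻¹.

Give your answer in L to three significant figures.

n(C) = 139 / 12.01 = 11.57 mol
n(O2) = PV/RT = (8.78 × 91.3) / (0.08206 × 958.15) = 10.20 mol
For 11.57 mol C, stoichiometry requires (1/1) × 11.57 = 11.57 mol O2; 10.20 mol is available, so O2 is limiting.
n(CO2) = (1/1) × 10.20 = 10.20 mol
V(CO2) = nRT/P = 10.20 × 0.08206 × 465.15 / 0.290 = 1343 L

1340 L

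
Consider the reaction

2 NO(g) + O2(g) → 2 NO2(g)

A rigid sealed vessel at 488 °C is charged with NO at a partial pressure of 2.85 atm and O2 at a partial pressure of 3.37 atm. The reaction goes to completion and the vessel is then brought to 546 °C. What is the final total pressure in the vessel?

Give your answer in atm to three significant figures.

5.16 atm

Because the vessel is rigid and T is held at 488 °C, work the stoichiometry in partial pressures (P_i = n_iRT/V).
P(O2) required for 2.85 atm of NO = (1/2) × 2.85 = 1.425 atm; available 3.37 atm, so NO is limiting.
P(O2) remaining = 3.37 − (1/2) × 2.85 = 1.945 atm
P(gaseous products) = (2)/2 × 2.85 = 2.850 atm
P_total at 488 °C = 1.945 + 2.850 = 4.795 atm
Scaling to 546 °C: P = 4.795 × 819.15/761.15 = 5.160 atm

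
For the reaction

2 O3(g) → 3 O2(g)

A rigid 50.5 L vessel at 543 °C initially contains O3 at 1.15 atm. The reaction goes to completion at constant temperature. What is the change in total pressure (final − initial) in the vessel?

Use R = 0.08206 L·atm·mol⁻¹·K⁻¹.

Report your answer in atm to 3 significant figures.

Rigid vessel, constant T ⇒ P scales with total gas moles (2 → 3).
P_final = (3/2) × 1.15 = 1.725 atm; ΔP = 1.725 − 1.15 = 0.5750 atm

0.575 atm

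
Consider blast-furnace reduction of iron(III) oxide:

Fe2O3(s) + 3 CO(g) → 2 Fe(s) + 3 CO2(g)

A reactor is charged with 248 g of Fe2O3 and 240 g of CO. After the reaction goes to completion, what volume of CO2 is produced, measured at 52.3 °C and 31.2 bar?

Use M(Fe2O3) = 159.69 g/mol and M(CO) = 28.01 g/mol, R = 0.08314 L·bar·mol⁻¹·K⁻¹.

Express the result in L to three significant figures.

n(Fe2O3) = 248 / 159.69 = 1.553 mol
n(CO) = 240 / 28.01 = 8.568 mol
For 1.553 mol Fe2O3, stoichiometry requires (3/1) × 1.553 = 4.659 mol CO; 8.568 mol is available, so Fe2O3 is limiting.
n(CO2) = (3/1) × 1.553 = 4.659 mol
V(CO2) = nRT/P = 4.659 × 0.08314 × 325.45 / 31.2 = 4.040 L

4.04 L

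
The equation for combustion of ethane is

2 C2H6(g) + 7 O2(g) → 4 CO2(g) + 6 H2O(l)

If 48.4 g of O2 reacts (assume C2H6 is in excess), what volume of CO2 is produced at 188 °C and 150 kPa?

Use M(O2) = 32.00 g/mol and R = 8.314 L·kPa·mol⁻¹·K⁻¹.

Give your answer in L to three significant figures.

22.1 L

n(O2) = 48.40 / 32.00 = 1.512 mol
n(CO2) = (4/7) × 1.512 = 0.8640 mol
V = nRT/P = 0.8640 × 8.314 × 461.15 / 150 = 22.08 L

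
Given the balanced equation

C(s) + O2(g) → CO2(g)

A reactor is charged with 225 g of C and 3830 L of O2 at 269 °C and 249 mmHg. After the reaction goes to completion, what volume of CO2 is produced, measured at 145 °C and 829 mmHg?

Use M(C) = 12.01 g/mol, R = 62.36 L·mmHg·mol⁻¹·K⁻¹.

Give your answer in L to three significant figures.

589 L

n(C) = 225 / 12.01 = 18.73 mol
n(O2) = PV/RT = (249 × 3830) / (62.36 × 542.15) = 28.21 mol
For 18.73 mol C, stoichiometry requires (1/1) × 18.73 = 18.73 mol O2; 28.21 mol is available, so C is limiting.
n(CO2) = (1/1) × 18.73 = 18.73 mol
V(CO2) = nRT/P = 18.73 × 62.36 × 418.15 / 829 = 589.1 L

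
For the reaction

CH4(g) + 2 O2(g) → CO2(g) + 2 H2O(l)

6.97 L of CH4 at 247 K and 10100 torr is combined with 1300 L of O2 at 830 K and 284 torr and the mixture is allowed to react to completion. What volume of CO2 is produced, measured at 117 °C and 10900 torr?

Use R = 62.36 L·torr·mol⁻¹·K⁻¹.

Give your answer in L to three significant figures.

n(CH4) = PV/RT = (10100 × 6.97) / (62.36 × 247) = 4.570 mol
n(O2) = PV/RT = (284 × 1300) / (62.36 × 830) = 7.133 mol
For 4.570 mol CH4, stoichiometry requires (2/1) × 4.570 = 9.140 mol O2; 7.133 mol is available, so O2 is limiting.
n(CO2) = (1/2) × 7.133 = 3.567 mol
V(CO2) = nRT/P = 3.567 × 62.36 × 390.15 / 10900 = 7.962 L

7.96 L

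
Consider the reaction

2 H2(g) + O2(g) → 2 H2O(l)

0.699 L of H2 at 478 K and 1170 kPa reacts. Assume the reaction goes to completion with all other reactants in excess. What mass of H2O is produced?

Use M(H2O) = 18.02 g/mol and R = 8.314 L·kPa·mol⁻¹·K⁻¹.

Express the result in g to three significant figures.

n(H2) = PV/RT = (1170 × 0.699) / (8.314 × 478) = 0.2058 mol
n(H2O) = (2/2) × 0.2058 = 0.2058 mol
m(H2O) = 0.2058 × 18.02 = 3.709 g

3.71 g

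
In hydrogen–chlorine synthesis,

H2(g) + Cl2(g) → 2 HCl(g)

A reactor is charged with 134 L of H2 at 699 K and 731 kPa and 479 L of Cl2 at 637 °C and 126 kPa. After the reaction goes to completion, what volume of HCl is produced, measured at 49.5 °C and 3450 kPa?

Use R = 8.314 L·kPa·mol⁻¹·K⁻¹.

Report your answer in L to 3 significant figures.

n(H2) = PV/RT = (731 × 134) / (8.314 × 699) = 16.86 mol
n(Cl2) = PV/RT = (126 × 479) / (8.314 × 910.15) = 7.976 mol
For 16.86 mol H2, stoichiometry requires (1/1) × 16.86 = 16.86 mol Cl2; 7.976 mol is available, so Cl2 is limiting.
n(HCl) = (2/1) × 7.976 = 15.95 mol
V(HCl) = nRT/P = 15.95 × 8.314 × 322.65 / 3450 = 12.40 L

12.4 L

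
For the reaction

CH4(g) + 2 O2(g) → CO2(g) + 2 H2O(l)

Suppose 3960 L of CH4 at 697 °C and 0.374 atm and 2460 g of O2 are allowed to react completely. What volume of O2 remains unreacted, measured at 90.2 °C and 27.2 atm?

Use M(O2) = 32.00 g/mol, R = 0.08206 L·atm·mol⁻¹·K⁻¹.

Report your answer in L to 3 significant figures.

n(CH4) = PV/RT = (0.374 × 3960) / (0.08206 × 970.15) = 18.60 mol
n(O2) = 2460 / 32.00 = 76.88 mol
For 18.60 mol CH4, stoichiometry requires (2/1) × 18.60 = 37.20 mol O2; 76.88 mol is available, so CH4 is limiting.
n(O2) consumed = (2/1) × 18.60 = 37.20 mol; remaining = 76.88 − 37.20 = 39.68 mol
V(O2) = nRT/P = 39.68 × 0.08206 × 363.35 / 27.2 = 43.50 L

43.5 L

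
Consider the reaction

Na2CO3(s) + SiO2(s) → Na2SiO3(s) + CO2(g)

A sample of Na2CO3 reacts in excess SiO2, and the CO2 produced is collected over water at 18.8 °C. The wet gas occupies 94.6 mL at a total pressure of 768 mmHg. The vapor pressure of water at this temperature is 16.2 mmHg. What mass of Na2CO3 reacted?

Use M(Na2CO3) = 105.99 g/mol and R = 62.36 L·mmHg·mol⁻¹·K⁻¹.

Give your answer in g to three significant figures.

0.414 g

P(CO2) = 768 − 16.2 = 751.8 mmHg
n(CO2) = PV/RT = (751.8 × 0.09460) / (62.36 × 291.95) = 0.003906 mol
n(Na2CO3) = (1/1) × 0.003906 = 0.003906 mol
m(Na2CO3) = 0.003906 × 105.99 = 0.4140 g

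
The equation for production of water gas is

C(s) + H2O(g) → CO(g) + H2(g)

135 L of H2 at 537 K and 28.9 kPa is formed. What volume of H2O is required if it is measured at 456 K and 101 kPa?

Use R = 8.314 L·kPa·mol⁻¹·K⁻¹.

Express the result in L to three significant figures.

32.8 L

n(H2) = PV/RT = (28.9 × 135) / (8.314 × 537) = 0.8739 mol
n(H2O) = (1/1) × 0.8739 = 0.8739 mol
V = nRT/P = 0.8739 × 8.314 × 456 / 101 = 32.80 L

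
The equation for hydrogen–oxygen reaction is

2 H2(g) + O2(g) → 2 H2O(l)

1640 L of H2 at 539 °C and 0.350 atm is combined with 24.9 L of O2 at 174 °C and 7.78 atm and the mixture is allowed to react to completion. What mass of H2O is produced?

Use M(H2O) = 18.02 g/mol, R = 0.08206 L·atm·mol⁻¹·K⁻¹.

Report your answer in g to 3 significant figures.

n(H2) = PV/RT = (0.350 × 1640) / (0.08206 × 812.15) = 8.613 mol
n(O2) = PV/RT = (7.78 × 24.9) / (0.08206 × 447.15) = 5.280 mol
For 8.613 mol H2, stoichiometry requires (1/2) × 8.613 = 4.306 mol O2; 5.280 mol is available, so H2 is limiting.
n(H2O) = (2/2) × 8.613 = 8.613 mol
m(H2O) = 8.613 × 18.02 = 155.2 g

155 g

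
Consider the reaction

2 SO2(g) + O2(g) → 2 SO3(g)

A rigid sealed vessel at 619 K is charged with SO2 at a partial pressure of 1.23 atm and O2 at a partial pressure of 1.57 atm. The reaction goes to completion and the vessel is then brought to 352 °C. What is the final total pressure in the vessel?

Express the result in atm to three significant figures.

2.21 atm

At constant V, partial pressures at 619 K are proportional to moles, so apply stoichiometry directly to pressures.
P(O2) required for 1.23 atm of SO2 = (1/2) × 1.23 = 0.6150 atm; available 1.57 atm, so SO2 is limiting.
P(O2) remaining = 1.57 − (1/2) × 1.23 = 0.9550 atm
P(gaseous products) = (2)/2 × 1.23 = 1.230 atm
P_total at 619 K = 0.9550 + 1.230 = 2.185 atm
Scaling to 352 °C: P = 2.185 × 625.15/619 = 2.207 atm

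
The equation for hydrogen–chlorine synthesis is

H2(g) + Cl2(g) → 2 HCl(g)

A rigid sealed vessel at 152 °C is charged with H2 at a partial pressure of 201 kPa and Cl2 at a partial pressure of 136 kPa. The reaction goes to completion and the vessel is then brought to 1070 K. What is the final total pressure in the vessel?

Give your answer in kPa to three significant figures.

At constant V, partial pressures at 152 °C are proportional to moles, so apply stoichiometry directly to pressures.
P(Cl2) required for 201 kPa of H2 = (1/1) × 201 = 201.0 kPa; available 136 kPa, so Cl2 is limiting.
P(H2) remaining = 201 − (1/1) × 136 = 65.00 kPa
P(gaseous products) = (2)/1 × 136 = 272.0 kPa
P_total at 152 °C = 65.00 + 272.0 = 337.0 kPa
Scaling to 1070 K: P = 337.0 × 1070/425.15 = 848.1 kPa

848 kPa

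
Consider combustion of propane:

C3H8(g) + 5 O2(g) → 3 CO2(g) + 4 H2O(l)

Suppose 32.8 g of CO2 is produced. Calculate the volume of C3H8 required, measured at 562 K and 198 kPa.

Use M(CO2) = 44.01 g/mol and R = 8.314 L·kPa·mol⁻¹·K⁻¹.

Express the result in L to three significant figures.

n(CO2) = 32.80 / 44.01 = 0.7453 mol
n(C3H8) = (1/3) × 0.7453 = 0.2484 mol
V = nRT/P = 0.2484 × 8.314 × 562 / 198 = 5.862 L

5.86 L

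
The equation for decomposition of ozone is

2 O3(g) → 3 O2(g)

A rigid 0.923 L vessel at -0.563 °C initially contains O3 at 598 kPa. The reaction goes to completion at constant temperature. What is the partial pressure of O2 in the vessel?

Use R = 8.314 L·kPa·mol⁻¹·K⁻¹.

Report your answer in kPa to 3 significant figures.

n(O3)₀ = PV/RT = (598 × 0.923) / (8.314 × 272.587) = 0.2435 mol
n(O2) = (3/2) × 0.2435 = 0.3652 mol
P(O2) = nRT/V = 0.3652 × 8.314 × 272.587 / 0.923 = 896.7 kPa

897 kPa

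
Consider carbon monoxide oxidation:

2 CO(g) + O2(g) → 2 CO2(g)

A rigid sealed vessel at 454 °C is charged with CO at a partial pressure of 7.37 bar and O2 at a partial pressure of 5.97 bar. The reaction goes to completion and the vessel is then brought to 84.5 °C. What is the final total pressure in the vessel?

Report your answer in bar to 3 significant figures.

4.75 bar

With V and T fixed, P_i ∝ n_i, so the mole ratios apply directly to partial pressures at 454 °C.
P(O2) required for 7.37 bar of CO = (1/2) × 7.37 = 3.685 bar; available 5.97 bar, so CO is limiting.
P(O2) remaining = 5.97 − (1/2) × 7.37 = 2.285 bar
P(gaseous products) = (2)/2 × 7.37 = 7.370 bar
P_total at 454 °C = 2.285 + 7.370 = 9.655 bar
Scaling to 84.5 °C: P = 9.655 × 357.65/727.15 = 4.749 bar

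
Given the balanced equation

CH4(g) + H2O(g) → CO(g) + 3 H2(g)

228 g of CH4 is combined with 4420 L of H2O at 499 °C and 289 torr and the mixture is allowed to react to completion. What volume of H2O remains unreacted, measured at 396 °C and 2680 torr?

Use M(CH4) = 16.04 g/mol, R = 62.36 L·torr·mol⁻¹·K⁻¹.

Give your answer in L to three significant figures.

192 L

n(CH4) = 228 / 16.04 = 14.21 mol
n(H2O) = PV/RT = (289 × 4420) / (62.36 × 772.15) = 26.53 mol
For 14.21 mol CH4, stoichiometry requires (1/1) × 14.21 = 14.21 mol H2O; 26.53 mol is available, so CH4 is limiting.
n(H2O) consumed = (1/1) × 14.21 = 14.21 mol; remaining = 26.53 − 14.21 = 12.32 mol
V(H2O) = nRT/P = 12.32 × 62.36 × 669.15 / 2680 = 191.8 L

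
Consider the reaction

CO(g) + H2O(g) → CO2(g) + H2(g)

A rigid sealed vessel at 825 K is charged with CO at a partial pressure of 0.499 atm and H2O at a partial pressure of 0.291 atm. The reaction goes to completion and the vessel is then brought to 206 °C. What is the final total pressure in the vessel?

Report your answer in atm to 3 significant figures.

0.459 atm

With V and T fixed, P_i ∝ n_i, so the mole ratios apply directly to partial pressures at 825 K.
P(H2O) required for 0.499 atm of CO = (1/1) × 0.499 = 0.4990 atm; available 0.291 atm, so H2O is limiting.
P(CO) remaining = 0.499 − (1/1) × 0.291 = 0.2080 atm
P(gaseous products) = (1+1)/1 × 0.291 = 0.5820 atm
P_total at 825 K = 0.2080 + 0.5820 = 0.7900 atm
Scaling to 206 °C: P = 0.7900 × 479.15/825 = 0.4588 atm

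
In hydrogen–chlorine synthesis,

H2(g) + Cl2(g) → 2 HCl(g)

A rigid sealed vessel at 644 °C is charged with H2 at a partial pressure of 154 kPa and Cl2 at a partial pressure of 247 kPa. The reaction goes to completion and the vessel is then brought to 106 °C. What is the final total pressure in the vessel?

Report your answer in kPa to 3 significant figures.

At constant V, partial pressures at 644 °C are proportional to moles, so apply stoichiometry directly to pressures.
P(Cl2) required for 154 kPa of H2 = (1/1) × 154 = 154.0 kPa; available 247 kPa, so H2 is limiting.
P(Cl2) remaining = 247 − (1/1) × 154 = 93.00 kPa
P(gaseous products) = (2)/1 × 154 = 308.0 kPa
P_total at 644 °C = 93.00 + 308.0 = 401.0 kPa
Scaling to 106 °C: P = 401.0 × 379.15/917.15 = 165.8 kPa

166 kPa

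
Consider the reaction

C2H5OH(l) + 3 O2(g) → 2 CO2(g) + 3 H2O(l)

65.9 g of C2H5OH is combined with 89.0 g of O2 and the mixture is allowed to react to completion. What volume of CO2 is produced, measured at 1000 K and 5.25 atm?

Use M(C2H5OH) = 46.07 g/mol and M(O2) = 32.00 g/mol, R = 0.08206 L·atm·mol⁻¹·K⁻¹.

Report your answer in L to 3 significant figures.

29.0 L

n(C2H5OH) = 65.9 / 46.07 = 1.430 mol
n(O2) = 89.0 / 32.00 = 2.781 mol
For 1.430 mol C2H5OH, stoichiometry requires (3/1) × 1.430 = 4.290 mol O2; 2.781 mol is available, so O2 is limiting.
n(CO2) = (2/3) × 2.781 = 1.854 mol
V(CO2) = nRT/P = 1.854 × 0.08206 × 1000 / 5.25 = 28.98 L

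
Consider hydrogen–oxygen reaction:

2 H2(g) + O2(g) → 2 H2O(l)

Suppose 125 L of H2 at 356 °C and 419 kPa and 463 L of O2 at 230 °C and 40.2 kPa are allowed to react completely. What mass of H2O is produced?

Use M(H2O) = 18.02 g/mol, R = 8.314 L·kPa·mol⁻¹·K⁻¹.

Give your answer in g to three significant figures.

n(H2) = PV/RT = (419 × 125) / (8.314 × 629.15) = 10.01 mol
n(O2) = PV/RT = (40.2 × 463) / (8.314 × 503.15) = 4.449 mol
For 10.01 mol H2, stoichiometry requires (1/2) × 10.01 = 5.005 mol O2; 4.449 mol is available, so O2 is limiting.
n(H2O) = (2/1) × 4.449 = 8.898 mol
m(H2O) = 8.898 × 18.02 = 160.3 g

160 g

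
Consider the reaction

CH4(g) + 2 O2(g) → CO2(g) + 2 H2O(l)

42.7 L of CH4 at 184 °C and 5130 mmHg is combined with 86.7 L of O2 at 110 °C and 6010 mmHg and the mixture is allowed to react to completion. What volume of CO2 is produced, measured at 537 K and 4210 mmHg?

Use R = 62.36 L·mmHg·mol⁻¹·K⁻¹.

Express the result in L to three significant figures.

61.1 L

n(CH4) = PV/RT = (5130 × 42.7) / (62.36 × 457.15) = 7.684 mol
n(O2) = PV/RT = (6010 × 86.7) / (62.36 × 383.15) = 21.81 mol
For 7.684 mol CH4, stoichiometry requires (2/1) × 7.684 = 15.37 mol O2; 21.81 mol is available, so CH4 is limiting.
n(CO2) = (1/1) × 7.684 = 7.684 mol
V(CO2) = nRT/P = 7.684 × 62.36 × 537 / 4210 = 61.12 L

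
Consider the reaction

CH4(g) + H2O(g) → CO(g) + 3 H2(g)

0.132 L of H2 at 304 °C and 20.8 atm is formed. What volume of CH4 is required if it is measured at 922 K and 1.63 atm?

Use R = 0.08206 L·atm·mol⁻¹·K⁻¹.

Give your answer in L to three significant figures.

n(H2) = PV/RT = (20.8 × 0.132) / (0.08206 × 577.15) = 0.05797 mol
n(CH4) = (1/3) × 0.05797 = 0.01932 mol
V = nRT/P = 0.01932 × 0.08206 × 922 / 1.63 = 0.8968 L

0.897 L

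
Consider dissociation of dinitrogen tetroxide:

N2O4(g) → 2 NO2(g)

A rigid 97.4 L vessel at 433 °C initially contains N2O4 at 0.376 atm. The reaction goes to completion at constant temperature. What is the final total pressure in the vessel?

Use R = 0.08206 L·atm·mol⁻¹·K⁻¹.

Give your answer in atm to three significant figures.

0.752 atm

At constant T and V, P ∝ n(gas): 1 mol gas → 2 mol gas.
P_final = (2/1) × 0.376 = 0.7520 atm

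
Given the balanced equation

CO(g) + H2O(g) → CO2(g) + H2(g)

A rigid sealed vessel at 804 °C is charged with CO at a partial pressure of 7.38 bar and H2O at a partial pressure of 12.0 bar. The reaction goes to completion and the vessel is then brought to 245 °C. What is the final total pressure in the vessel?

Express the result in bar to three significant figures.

At constant V, partial pressures at 804 °C are proportional to moles, so apply stoichiometry directly to pressures.
P(H2O) required for 7.38 bar of CO = (1/1) × 7.38 = 7.380 bar; available 12.0 bar, so CO is limiting.
P(H2O) remaining = 12.0 − (1/1) × 7.38 = 4.620 bar
P(gaseous products) = (1+1)/1 × 7.38 = 14.76 bar
P_total at 804 °C = 4.620 + 14.76 = 19.38 bar
Scaling to 245 °C: P = 19.38 × 518.15/1077.15 = 9.323 bar

9.32 bar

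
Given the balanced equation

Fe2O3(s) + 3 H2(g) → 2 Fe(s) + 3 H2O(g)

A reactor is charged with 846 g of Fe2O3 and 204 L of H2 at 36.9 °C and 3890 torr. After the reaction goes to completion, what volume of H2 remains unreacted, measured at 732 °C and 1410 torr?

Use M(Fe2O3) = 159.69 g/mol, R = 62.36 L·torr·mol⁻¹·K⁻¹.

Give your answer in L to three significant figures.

n(Fe2O3) = 846 / 159.69 = 5.298 mol
n(H2) = PV/RT = (3890 × 204) / (62.36 × 310.05) = 41.04 mol
For 5.298 mol Fe2O3, stoichiometry requires (3/1) × 5.298 = 15.89 mol H2; 41.04 mol is available, so Fe2O3 is limiting.
n(H2) consumed = (3/1) × 5.298 = 15.89 mol; remaining = 41.04 − 15.89 = 25.15 mol
V(H2) = nRT/P = 25.15 × 62.36 × 1005.15 / 1410 = 1118 L

1120 L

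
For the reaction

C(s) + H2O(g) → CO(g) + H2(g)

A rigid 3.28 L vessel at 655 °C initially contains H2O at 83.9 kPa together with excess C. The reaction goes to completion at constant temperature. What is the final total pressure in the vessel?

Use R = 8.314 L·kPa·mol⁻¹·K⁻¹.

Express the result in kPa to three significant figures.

At constant T and V, P ∝ n(gas): 1 mol gas → 2 mol gas.
P_final = (2/1) × 83.9 = 167.8 kPa

168 kPa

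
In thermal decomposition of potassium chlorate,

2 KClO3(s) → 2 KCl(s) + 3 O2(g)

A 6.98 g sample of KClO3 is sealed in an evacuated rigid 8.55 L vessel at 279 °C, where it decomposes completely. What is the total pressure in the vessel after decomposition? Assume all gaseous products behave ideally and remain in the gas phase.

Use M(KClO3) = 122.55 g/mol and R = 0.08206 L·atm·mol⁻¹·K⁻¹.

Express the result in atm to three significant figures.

n(KClO3) = 6.98 / 122.55 = 0.05696 mol
n(gas produced) = (3/2) × 0.05696 = 0.08544 mol
P = nRT/V = 0.08544 × 0.08206 × 552.15 / 8.55 = 0.4528 atm

0.453 atm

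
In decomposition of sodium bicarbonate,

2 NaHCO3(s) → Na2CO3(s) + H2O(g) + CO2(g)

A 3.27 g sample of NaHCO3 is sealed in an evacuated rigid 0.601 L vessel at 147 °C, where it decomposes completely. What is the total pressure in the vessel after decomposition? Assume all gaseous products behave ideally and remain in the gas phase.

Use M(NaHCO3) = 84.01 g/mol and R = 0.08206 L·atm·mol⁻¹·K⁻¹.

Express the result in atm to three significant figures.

n(NaHCO3) = 3.27 / 84.01 = 0.03892 mol
n(gas produced) = (2/2) × 0.03892 = 0.03892 mol
P = nRT/V = 0.03892 × 0.08206 × 420.15 / 0.601 = 2.233 atm

2.23 atm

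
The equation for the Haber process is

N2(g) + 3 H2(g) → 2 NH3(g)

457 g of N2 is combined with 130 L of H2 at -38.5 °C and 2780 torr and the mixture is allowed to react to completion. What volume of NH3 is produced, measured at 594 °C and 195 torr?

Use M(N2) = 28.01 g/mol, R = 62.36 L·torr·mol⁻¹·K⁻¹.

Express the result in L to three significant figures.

4570 L

n(N2) = 457 / 28.01 = 16.32 mol
n(H2) = PV/RT = (2780 × 130) / (62.36 × 234.65) = 24.70 mol
For 16.32 mol N2, stoichiometry requires (3/1) × 16.32 = 48.96 mol H2; 24.70 mol is available, so H2 is limiting.
n(NH3) = (2/3) × 24.70 = 16.47 mol
V(NH3) = nRT/P = 16.47 × 62.36 × 867.15 / 195 = 4567 L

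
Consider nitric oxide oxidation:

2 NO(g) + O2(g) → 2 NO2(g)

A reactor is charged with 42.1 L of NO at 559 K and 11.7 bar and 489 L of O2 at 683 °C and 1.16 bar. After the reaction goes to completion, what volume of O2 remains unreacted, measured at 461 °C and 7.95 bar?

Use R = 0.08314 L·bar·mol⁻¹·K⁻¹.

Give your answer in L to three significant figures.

14.1 L

n(NO) = PV/RT = (11.7 × 42.1) / (0.08314 × 559) = 10.60 mol
n(O2) = PV/RT = (1.16 × 489) / (0.08314 × 956.15) = 7.136 mol
For 10.60 mol NO, stoichiometry requires (1/2) × 10.60 = 5.300 mol O2; 7.136 mol is available, so NO is limiting.
n(O2) consumed = (1/2) × 10.60 = 5.300 mol; remaining = 7.136 − 5.300 = 1.836 mol
V(O2) = nRT/P = 1.836 × 0.08314 × 734.15 / 7.95 = 14.10 L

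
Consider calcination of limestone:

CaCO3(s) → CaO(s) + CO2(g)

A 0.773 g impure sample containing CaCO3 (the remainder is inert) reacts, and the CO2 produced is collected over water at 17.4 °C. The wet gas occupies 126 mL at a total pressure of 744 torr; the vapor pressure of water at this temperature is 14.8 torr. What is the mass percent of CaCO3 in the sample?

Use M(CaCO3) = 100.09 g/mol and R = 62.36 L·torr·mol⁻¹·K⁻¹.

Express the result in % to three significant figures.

65.7 %

P(CO2) = 744 − 14.8 = 729.2 torr
n(CO2) = PV/RT = (729.2 × 0.1260) / (62.36 × 290.55) = 0.005071 mol
n(CaCO3) = (1/1) × 0.005071 = 0.005071 mol
m(CaCO3) = 0.005071 × 100.09 = 0.5076 g
%CaCO3 = 0.5076 / 0.773 × 100 = 65.67%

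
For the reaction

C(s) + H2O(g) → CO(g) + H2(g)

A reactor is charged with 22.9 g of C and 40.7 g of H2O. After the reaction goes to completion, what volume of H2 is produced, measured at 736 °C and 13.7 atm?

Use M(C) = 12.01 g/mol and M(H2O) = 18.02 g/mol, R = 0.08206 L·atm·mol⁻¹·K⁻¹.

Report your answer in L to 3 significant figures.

11.5 L

n(C) = 22.9 / 12.01 = 1.907 mol
n(H2O) = 40.7 / 18.02 = 2.259 mol
For 1.907 mol C, stoichiometry requires (1/1) × 1.907 = 1.907 mol H2O; 2.259 mol is available, so C is limiting.
n(H2) = (1/1) × 1.907 = 1.907 mol
V(H2) = nRT/P = 1.907 × 0.08206 × 1009.15 / 13.7 = 11.53 L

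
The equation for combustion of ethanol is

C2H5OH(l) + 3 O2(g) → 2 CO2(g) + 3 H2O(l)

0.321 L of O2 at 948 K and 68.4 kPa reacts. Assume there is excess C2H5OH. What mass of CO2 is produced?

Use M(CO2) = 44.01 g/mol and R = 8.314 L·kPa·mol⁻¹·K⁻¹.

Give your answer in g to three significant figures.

n(O2) = PV/RT = (68.4 × 0.321) / (8.314 × 948) = 0.002786 mol
n(CO2) = (2/3) × 0.002786 = 0.001857 mol
m(CO2) = 0.001857 × 44.01 = 0.08173 g

0.0817 g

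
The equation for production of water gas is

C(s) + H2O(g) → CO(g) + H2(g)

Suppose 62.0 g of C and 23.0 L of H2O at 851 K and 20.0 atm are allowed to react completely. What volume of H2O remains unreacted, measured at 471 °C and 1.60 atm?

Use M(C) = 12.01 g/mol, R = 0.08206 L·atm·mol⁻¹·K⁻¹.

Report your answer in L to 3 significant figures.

n(C) = 62.0 / 12.01 = 5.162 mol
n(H2O) = PV/RT = (20.0 × 23.0) / (0.08206 × 851) = 6.587 mol
For 5.162 mol C, stoichiometry requires (1/1) × 5.162 = 5.162 mol H2O; 6.587 mol is available, so C is limiting.
n(H2O) consumed = (1/1) × 5.162 = 5.162 mol; remaining = 6.587 − 5.162 = 1.425 mol
V(H2O) = nRT/P = 1.425 × 0.08206 × 744.15 / 1.60 = 54.39 L

54.4 L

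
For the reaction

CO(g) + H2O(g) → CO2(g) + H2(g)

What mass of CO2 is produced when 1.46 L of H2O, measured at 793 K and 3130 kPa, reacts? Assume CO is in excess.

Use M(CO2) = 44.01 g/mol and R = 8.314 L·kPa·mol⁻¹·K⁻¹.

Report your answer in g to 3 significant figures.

30.5 g

n(H2O) = PV/RT = (3130 × 1.46) / (8.314 × 793) = 0.6931 mol
n(CO2) = (1/1) × 0.6931 = 0.6931 mol
m(CO2) = 0.6931 × 44.01 = 30.50 g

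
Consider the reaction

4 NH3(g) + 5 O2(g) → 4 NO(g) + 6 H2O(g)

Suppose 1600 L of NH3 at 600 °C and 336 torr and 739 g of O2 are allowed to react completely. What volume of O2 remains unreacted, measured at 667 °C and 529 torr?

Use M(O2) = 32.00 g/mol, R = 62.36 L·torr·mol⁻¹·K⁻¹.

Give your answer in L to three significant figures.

n(NH3) = PV/RT = (336 × 1600) / (62.36 × 873.15) = 9.873 mol
n(O2) = 739 / 32.00 = 23.09 mol
For 9.873 mol NH3, stoichiometry requires (5/4) × 9.873 = 12.34 mol O2; 23.09 mol is available, so NH3 is limiting.
n(O2) consumed = (5/4) × 9.873 = 12.34 mol; remaining = 23.09 − 12.34 = 10.75 mol
V(O2) = nRT/P = 10.75 × 62.36 × 940.15 / 529 = 1191 L

1190 L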